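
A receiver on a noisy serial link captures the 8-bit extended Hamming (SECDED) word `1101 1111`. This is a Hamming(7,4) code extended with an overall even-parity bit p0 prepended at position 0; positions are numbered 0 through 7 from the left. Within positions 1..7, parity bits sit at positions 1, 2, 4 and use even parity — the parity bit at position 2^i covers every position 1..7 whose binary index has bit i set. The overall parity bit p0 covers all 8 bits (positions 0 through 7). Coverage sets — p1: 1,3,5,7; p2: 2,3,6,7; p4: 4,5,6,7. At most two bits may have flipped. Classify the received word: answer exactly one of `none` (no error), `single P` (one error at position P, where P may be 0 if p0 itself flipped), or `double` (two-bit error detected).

s1: b1⊕b3⊕b5⊕b7 = 1⊕1⊕1⊕1 = 0
s2: b2⊕b3⊕b6⊕b7 = 0⊕1⊕1⊕1 = 1
s4: b4⊕b5⊕b6⊕b7 = 1⊕1⊕1⊕1 = 0
Syndrome (s4...s1) = 010 → position 2.
Overall parity (XOR of all 8 bits, including p0): 1⊕1⊕0⊕1⊕1⊕1⊕1⊕1 = 1
Overall=1, syndrome position=2 → single-bit error at position 2.

single 2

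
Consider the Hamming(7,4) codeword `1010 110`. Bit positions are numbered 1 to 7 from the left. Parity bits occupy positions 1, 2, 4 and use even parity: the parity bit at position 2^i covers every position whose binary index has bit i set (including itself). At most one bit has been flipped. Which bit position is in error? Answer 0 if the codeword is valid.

1

s1: b1⊕b3⊕b5⊕b7 = 1⊕1⊕1⊕0 = 1
s2: b2⊕b3⊕b6⊕b7 = 0⊕1⊕1⊕0 = 0
s4: b4⊕b5⊕b6⊕b7 = 0⊕1⊕1⊕0 = 0
Syndrome (s4...s1) = 001 → position 1.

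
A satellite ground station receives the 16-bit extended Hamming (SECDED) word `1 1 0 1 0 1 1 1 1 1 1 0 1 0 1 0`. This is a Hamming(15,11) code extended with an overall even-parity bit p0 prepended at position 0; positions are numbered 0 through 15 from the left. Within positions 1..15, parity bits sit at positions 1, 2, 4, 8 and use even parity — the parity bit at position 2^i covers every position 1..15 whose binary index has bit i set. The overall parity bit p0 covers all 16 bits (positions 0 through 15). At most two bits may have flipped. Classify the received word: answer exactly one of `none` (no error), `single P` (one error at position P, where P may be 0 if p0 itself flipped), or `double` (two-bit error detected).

single 15

s1: b1⊕b3⊕b5⊕b7⊕b9⊕b11⊕b13⊕b15 = 1⊕1⊕1⊕1⊕1⊕0⊕0⊕0 = 1
s2: b2⊕b3⊕b6⊕b7⊕b10⊕b11⊕b14⊕b15 = 0⊕1⊕1⊕1⊕1⊕0⊕1⊕0 = 1
s4: b4⊕b5⊕b6⊕b7⊕b12⊕b13⊕b14⊕b15 = 0⊕1⊕1⊕1⊕1⊕0⊕1⊕0 = 1
s8: b8⊕b9⊕b10⊕b11⊕b12⊕b13⊕b14⊕b15 = 1⊕1⊕1⊕0⊕1⊕0⊕1⊕0 = 1
Syndrome (s8...s1) = 1111 → position 15.
Overall parity (XOR of all 16 bits, including p0): 1⊕1⊕0⊕1⊕0⊕1⊕1⊕1⊕1⊕1⊕1⊕0⊕1⊕0⊕1⊕0 = 1
Overall=1, syndrome position=15 → single-bit error at position 15.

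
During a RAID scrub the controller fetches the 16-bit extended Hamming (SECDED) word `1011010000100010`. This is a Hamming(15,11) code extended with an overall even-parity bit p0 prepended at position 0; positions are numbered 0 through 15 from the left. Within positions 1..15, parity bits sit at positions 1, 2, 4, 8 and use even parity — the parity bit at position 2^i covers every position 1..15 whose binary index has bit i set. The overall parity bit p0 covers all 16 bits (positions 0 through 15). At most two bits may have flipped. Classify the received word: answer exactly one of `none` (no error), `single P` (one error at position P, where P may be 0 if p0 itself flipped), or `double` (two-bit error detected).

none

s1: b1⊕b3⊕b5⊕b7⊕b9⊕b11⊕b13⊕b15 = 0⊕1⊕1⊕0⊕0⊕0⊕0⊕0 = 0
s2: b2⊕b3⊕b6⊕b7⊕b10⊕b11⊕b14⊕b15 = 1⊕1⊕0⊕0⊕1⊕0⊕1⊕0 = 0
s4: b4⊕b5⊕b6⊕b7⊕b12⊕b13⊕b14⊕b15 = 0⊕1⊕0⊕0⊕0⊕0⊕1⊕0 = 0
s8: b8⊕b9⊕b10⊕b11⊕b12⊕b13⊕b14⊕b15 = 0⊕0⊕1⊕0⊕0⊕0⊕1⊕0 = 0
Syndrome (s8...s1) = 0000 → position 0 (no error).
Overall parity (XOR of all 16 bits, including p0): 1⊕0⊕1⊕1⊕0⊕1⊕0⊕0⊕0⊕0⊕1⊕0⊕0⊕0⊕1⊕0 = 0
Overall=0, syndrome position=0 → no error.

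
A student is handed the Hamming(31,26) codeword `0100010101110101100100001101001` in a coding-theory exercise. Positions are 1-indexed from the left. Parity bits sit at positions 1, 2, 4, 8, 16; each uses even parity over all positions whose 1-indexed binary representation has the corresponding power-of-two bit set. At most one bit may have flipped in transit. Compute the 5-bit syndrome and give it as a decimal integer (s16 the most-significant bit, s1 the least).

26

s1: b1⊕b3⊕b5⊕b7⊕b9⊕b11⊕b13⊕b15⊕b17⊕b19⊕b21⊕b23⊕b25⊕b27⊕b29⊕b31 = 0⊕0⊕0⊕0⊕0⊕1⊕0⊕0⊕1⊕0⊕0⊕0⊕1⊕0⊕0⊕1 = 0
s2: b2⊕b3⊕b6⊕b7⊕b10⊕b11⊕b14⊕b15⊕b18⊕b19⊕b22⊕b23⊕b26⊕b27⊕b30⊕b31 = 1⊕0⊕1⊕0⊕1⊕1⊕1⊕0⊕0⊕0⊕0⊕0⊕1⊕0⊕0⊕1 = 1
s4: b4⊕b5⊕b6⊕b7⊕b12⊕b13⊕b14⊕b15⊕b20⊕b21⊕b22⊕b23⊕b28⊕b29⊕b30⊕b31 = 0⊕0⊕1⊕0⊕1⊕0⊕1⊕0⊕1⊕0⊕0⊕0⊕1⊕0⊕0⊕1 = 0
s8: b8⊕b9⊕b10⊕b11⊕b12⊕b13⊕b14⊕b15⊕b24⊕b25⊕b26⊕b27⊕b28⊕b29⊕b30⊕b31 = 1⊕0⊕1⊕1⊕1⊕0⊕1⊕0⊕0⊕1⊕1⊕0⊕1⊕0⊕0⊕1 = 1
s16: b16⊕b17⊕b18⊕b19⊕b20⊕b21⊕b22⊕b23⊕b24⊕b25⊕b26⊕b27⊕b28⊕b29⊕b30⊕b31 = 1⊕1⊕0⊕0⊕1⊕0⊕0⊕0⊕0⊕1⊕1⊕0⊕1⊕0⊕0⊕1 = 1
Syndrome (s16...s1) = 11010 → position 26.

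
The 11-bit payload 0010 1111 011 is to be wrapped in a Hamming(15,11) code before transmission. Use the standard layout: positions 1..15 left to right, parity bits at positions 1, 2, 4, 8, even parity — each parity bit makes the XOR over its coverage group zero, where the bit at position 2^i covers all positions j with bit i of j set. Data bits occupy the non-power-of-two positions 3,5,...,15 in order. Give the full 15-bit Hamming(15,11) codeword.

110001001111011

Place data bits at non-power-of-two positions: b3=0, b5=0, b6=1, b7=0, b9=1, b10=1, b11=1, b12=1, b13=0, b14=1, b15=1.
p1 = XOR of data positions {3,5,7,9,11,13,15} = 0⊕0⊕0⊕1⊕1⊕0⊕1 = 1
p2 = XOR of data positions {3,6,7,10,11,14,15} = 0⊕1⊕0⊕1⊕1⊕1⊕1 = 1
p4 = XOR of data positions {5,6,7,12,13,14,15} = 0⊕1⊕0⊕1⊕0⊕1⊕1 = 0
p8 = XOR of data positions {9,10,11,12,13,14,15} = 1⊕1⊕1⊕1⊕0⊕1⊕1 = 0
Codeword b1..b15 = 110001001111011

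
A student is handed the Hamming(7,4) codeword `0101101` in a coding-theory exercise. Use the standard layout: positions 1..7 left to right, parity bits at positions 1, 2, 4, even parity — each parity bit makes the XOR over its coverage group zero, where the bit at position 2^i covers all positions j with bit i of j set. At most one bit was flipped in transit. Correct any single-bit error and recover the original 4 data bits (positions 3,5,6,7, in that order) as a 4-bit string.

s1: b1⊕b3⊕b5⊕b7 = 0⊕0⊕1⊕1 = 0
s2: b2⊕b3⊕b6⊕b7 = 1⊕0⊕0⊕1 = 0
s4: b4⊕b5⊕b6⊕b7 = 1⊕1⊕0⊕1 = 1
Syndrome (s4...s1) = 100 → position 4.
Flip bit 4: corrected codeword = 0100101
Data bits at positions 3,5,6,7: 0101

0101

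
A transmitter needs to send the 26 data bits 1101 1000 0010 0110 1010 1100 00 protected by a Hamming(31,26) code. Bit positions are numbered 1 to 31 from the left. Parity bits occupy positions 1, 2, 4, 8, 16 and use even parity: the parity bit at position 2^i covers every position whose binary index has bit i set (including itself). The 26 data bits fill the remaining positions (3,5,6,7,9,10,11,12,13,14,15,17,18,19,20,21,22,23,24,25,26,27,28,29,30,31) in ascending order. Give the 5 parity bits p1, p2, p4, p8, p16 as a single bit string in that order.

Place data bits at non-power-of-two positions: b3=1, b5=1, b6=0, b7=1, b9=1, b10=0, b11=0, b12=0, b13=0, b14=0, b15=1, b17=0, b18=0, b19=1, b20=1, b21=0, b22=1, b23=0, b24=1, b25=0, b26=1, b27=1, b28=0, b29=0, b30=0, b31=0.
p1 = XOR of data positions {3,5,7,9,11,13,15,17,19,21,23,25,27,29,31} = 1⊕1⊕1⊕1⊕0⊕0⊕1⊕0⊕1⊕0⊕0⊕0⊕1⊕0⊕0 = 1
p2 = XOR of data positions {3,6,7,10,11,14,15,18,19,22,23,26,27,30,31} = 1⊕0⊕1⊕0⊕0⊕0⊕1⊕0⊕1⊕1⊕0⊕1⊕1⊕0⊕0 = 1
p4 = XOR of data positions {5,6,7,12,13,14,15,20,21,22,23,28,29,30,31} = 1⊕0⊕1⊕0⊕0⊕0⊕1⊕1⊕0⊕1⊕0⊕0⊕0⊕0⊕0 = 1
p8 = XOR of data positions {9,10,11,12,13,14,15,24,25,26,27,28,29,30,31} = 1⊕0⊕0⊕0⊕0⊕0⊕1⊕1⊕0⊕1⊕1⊕0⊕0⊕0⊕0 = 1
p16 = XOR of data positions {17,18,19,20,21,22,23,24,25,26,27,28,29,30,31} = 0⊕0⊕1⊕1⊕0⊕1⊕0⊕1⊕0⊕1⊕1⊕0⊕0⊕0⊕0 = 0
Parity bits p1,p2,p4,p8,p16 = 11110

11110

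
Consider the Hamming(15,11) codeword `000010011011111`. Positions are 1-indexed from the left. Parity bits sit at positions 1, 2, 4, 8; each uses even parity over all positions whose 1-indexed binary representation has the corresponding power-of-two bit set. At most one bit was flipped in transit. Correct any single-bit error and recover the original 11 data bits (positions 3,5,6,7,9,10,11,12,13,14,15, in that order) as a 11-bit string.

s1: b1⊕b3⊕b5⊕b7⊕b9⊕b11⊕b13⊕b15 = 0⊕0⊕1⊕0⊕1⊕1⊕1⊕1 = 1
s2: b2⊕b3⊕b6⊕b7⊕b10⊕b11⊕b14⊕b15 = 0⊕0⊕0⊕0⊕0⊕1⊕1⊕1 = 1
s4: b4⊕b5⊕b6⊕b7⊕b12⊕b13⊕b14⊕b15 = 0⊕1⊕0⊕0⊕1⊕1⊕1⊕1 = 1
s8: b8⊕b9⊕b10⊕b11⊕b12⊕b13⊕b14⊕b15 = 1⊕1⊕0⊕1⊕1⊕1⊕1⊕1 = 1
Syndrome (s8...s1) = 1111 → position 15.
Flip bit 15: corrected codeword = 000010011011110
Data bits at positions 3,5,6,7,9,10,11,12,13,14,15: 01001011110

01001011110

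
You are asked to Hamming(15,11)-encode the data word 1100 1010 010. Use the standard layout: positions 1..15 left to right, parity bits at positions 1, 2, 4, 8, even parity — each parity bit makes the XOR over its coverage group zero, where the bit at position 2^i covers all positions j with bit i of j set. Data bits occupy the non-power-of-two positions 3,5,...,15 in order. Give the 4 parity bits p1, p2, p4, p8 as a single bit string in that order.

Place data bits at non-power-of-two positions: b3=1, b5=1, b6=0, b7=0, b9=1, b10=0, b11=1, b12=0, b13=0, b14=1, b15=0.
p1 = XOR of data positions {3,5,7,9,11,13,15} = 1⊕1⊕0⊕1⊕1⊕0⊕0 = 0
p2 = XOR of data positions {3,6,7,10,11,14,15} = 1⊕0⊕0⊕0⊕1⊕1⊕0 = 1
p4 = XOR of data positions {5,6,7,12,13,14,15} = 1⊕0⊕0⊕0⊕0⊕1⊕0 = 0
p8 = XOR of data positions {9,10,11,12,13,14,15} = 1⊕0⊕1⊕0⊕0⊕1⊕0 = 1
Parity bits p1,p2,p4,p8 = 0101

0101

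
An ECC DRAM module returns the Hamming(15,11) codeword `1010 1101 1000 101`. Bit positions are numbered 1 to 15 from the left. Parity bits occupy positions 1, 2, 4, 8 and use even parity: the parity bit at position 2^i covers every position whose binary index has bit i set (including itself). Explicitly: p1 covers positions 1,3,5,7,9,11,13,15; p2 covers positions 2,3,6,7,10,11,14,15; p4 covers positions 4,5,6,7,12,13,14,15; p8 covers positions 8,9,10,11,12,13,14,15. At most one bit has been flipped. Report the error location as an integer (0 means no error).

2

s1: b1⊕b3⊕b5⊕b7⊕b9⊕b11⊕b13⊕b15 = 1⊕1⊕1⊕0⊕1⊕0⊕1⊕1 = 0
s2: b2⊕b3⊕b6⊕b7⊕b10⊕b11⊕b14⊕b15 = 0⊕1⊕1⊕0⊕0⊕0⊕0⊕1 = 1
s4: b4⊕b5⊕b6⊕b7⊕b12⊕b13⊕b14⊕b15 = 0⊕1⊕1⊕0⊕0⊕1⊕0⊕1 = 0
s8: b8⊕b9⊕b10⊕b11⊕b12⊕b13⊕b14⊕b15 = 1⊕1⊕0⊕0⊕0⊕1⊕0⊕1 = 0
Syndrome (s8...s1) = 0010 → position 2.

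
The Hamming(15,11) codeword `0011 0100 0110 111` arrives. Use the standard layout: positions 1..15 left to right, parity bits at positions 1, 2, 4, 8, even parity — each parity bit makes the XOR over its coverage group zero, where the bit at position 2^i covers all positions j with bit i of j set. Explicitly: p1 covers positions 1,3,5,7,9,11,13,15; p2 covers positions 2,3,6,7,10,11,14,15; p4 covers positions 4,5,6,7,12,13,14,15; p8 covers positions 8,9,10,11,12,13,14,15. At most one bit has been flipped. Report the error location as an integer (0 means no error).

s1: b1⊕b3⊕b5⊕b7⊕b9⊕b11⊕b13⊕b15 = 0⊕1⊕0⊕0⊕0⊕1⊕1⊕1 = 0
s2: b2⊕b3⊕b6⊕b7⊕b10⊕b11⊕b14⊕b15 = 0⊕1⊕1⊕0⊕1⊕1⊕1⊕1 = 0
s4: b4⊕b5⊕b6⊕b7⊕b12⊕b13⊕b14⊕b15 = 1⊕0⊕1⊕0⊕0⊕1⊕1⊕1 = 1
s8: b8⊕b9⊕b10⊕b11⊕b12⊕b13⊕b14⊕b15 = 0⊕0⊕1⊕1⊕0⊕1⊕1⊕1 = 1
Syndrome (s8...s1) = 1100 → position 12.

12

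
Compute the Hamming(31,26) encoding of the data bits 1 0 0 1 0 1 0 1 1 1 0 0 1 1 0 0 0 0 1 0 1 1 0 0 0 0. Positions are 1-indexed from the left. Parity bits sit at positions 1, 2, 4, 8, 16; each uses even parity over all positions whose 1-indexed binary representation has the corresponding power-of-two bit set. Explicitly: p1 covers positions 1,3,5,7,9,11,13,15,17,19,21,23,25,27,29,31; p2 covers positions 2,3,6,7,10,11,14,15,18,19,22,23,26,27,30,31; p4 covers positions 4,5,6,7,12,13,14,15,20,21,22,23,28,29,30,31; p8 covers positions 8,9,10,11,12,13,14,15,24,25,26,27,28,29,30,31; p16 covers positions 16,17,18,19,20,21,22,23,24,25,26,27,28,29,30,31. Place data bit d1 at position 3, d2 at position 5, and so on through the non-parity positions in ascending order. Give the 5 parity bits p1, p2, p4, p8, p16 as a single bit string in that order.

10011

Place data bits at non-power-of-two positions: b3=1, b5=0, b6=0, b7=1, b9=0, b10=1, b11=0, b12=1, b13=1, b14=1, b15=0, b17=0, b18=1, b19=1, b20=0, b21=0, b22=0, b23=0, b24=1, b25=0, b26=1, b27=1, b28=0, b29=0, b30=0, b31=0.
p1 = XOR of data positions {3,5,7,9,11,13,15,17,19,21,23,25,27,29,31} = 1⊕0⊕1⊕0⊕0⊕1⊕0⊕0⊕1⊕0⊕0⊕0⊕1⊕0⊕0 = 1
p2 = XOR of data positions {3,6,7,10,11,14,15,18,19,22,23,26,27,30,31} = 1⊕0⊕1⊕1⊕0⊕1⊕0⊕1⊕1⊕0⊕0⊕1⊕1⊕0⊕0 = 0
p4 = XOR of data positions {5,6,7,12,13,14,15,20,21,22,23,28,29,30,31} = 0⊕0⊕1⊕1⊕1⊕1⊕0⊕0⊕0⊕0⊕0⊕0⊕0⊕0⊕0 = 0
p8 = XOR of data positions {9,10,11,12,13,14,15,24,25,26,27,28,29,30,31} = 0⊕1⊕0⊕1⊕1⊕1⊕0⊕1⊕0⊕1⊕1⊕0⊕0⊕0⊕0 = 1
p16 = XOR of data positions {17,18,19,20,21,22,23,24,25,26,27,28,29,30,31} = 0⊕1⊕1⊕0⊕0⊕0⊕0⊕1⊕0⊕1⊕1⊕0⊕0⊕0⊕0 = 1
Parity bits p1,p2,p4,p8,p16 = 10011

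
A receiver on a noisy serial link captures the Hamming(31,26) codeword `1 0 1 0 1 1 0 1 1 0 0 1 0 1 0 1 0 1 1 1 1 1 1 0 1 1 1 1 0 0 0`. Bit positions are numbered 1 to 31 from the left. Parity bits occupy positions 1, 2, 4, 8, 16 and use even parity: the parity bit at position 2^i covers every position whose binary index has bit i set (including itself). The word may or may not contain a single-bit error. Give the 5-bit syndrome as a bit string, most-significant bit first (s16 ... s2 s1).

s1: b1⊕b3⊕b5⊕b7⊕b9⊕b11⊕b13⊕b15⊕b17⊕b19⊕b21⊕b23⊕b25⊕b27⊕b29⊕b31 = 1⊕1⊕1⊕0⊕1⊕0⊕0⊕0⊕0⊕1⊕1⊕1⊕1⊕1⊕0⊕0 = 1
s2: b2⊕b3⊕b6⊕b7⊕b10⊕b11⊕b14⊕b15⊕b18⊕b19⊕b22⊕b23⊕b26⊕b27⊕b30⊕b31 = 0⊕1⊕1⊕0⊕0⊕0⊕1⊕0⊕1⊕1⊕1⊕1⊕1⊕1⊕0⊕0 = 1
s4: b4⊕b5⊕b6⊕b7⊕b12⊕b13⊕b14⊕b15⊕b20⊕b21⊕b22⊕b23⊕b28⊕b29⊕b30⊕b31 = 0⊕1⊕1⊕0⊕1⊕0⊕1⊕0⊕1⊕1⊕1⊕1⊕1⊕0⊕0⊕0 = 1
s8: b8⊕b9⊕b10⊕b11⊕b12⊕b13⊕b14⊕b15⊕b24⊕b25⊕b26⊕b27⊕b28⊕b29⊕b30⊕b31 = 1⊕1⊕0⊕0⊕1⊕0⊕1⊕0⊕0⊕1⊕1⊕1⊕1⊕0⊕0⊕0 = 0
s16: b16⊕b17⊕b18⊕b19⊕b20⊕b21⊕b22⊕b23⊕b24⊕b25⊕b26⊕b27⊕b28⊕b29⊕b30⊕b31 = 1⊕0⊕1⊕1⊕1⊕1⊕1⊕1⊕0⊕1⊕1⊕1⊕1⊕0⊕0⊕0 = 1
Syndrome (s16...s1) = 10111 → position 23.

10111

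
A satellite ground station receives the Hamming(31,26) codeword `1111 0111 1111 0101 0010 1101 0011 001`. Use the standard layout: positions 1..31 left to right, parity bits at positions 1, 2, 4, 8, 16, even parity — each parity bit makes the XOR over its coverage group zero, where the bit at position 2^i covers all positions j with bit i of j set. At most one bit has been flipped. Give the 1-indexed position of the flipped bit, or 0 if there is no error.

7

s1: b1⊕b3⊕b5⊕b7⊕b9⊕b11⊕b13⊕b15⊕b17⊕b19⊕b21⊕b23⊕b25⊕b27⊕b29⊕b31 = 1⊕1⊕0⊕1⊕1⊕1⊕0⊕0⊕0⊕1⊕1⊕0⊕0⊕1⊕0⊕1 = 1
s2: b2⊕b3⊕b6⊕b7⊕b10⊕b11⊕b14⊕b15⊕b18⊕b19⊕b22⊕b23⊕b26⊕b27⊕b30⊕b31 = 1⊕1⊕1⊕1⊕1⊕1⊕1⊕0⊕0⊕1⊕1⊕0⊕0⊕1⊕0⊕1 = 1
s4: b4⊕b5⊕b6⊕b7⊕b12⊕b13⊕b14⊕b15⊕b20⊕b21⊕b22⊕b23⊕b28⊕b29⊕b30⊕b31 = 1⊕0⊕1⊕1⊕1⊕0⊕1⊕0⊕0⊕1⊕1⊕0⊕1⊕0⊕0⊕1 = 1
s8: b8⊕b9⊕b10⊕b11⊕b12⊕b13⊕b14⊕b15⊕b24⊕b25⊕b26⊕b27⊕b28⊕b29⊕b30⊕b31 = 1⊕1⊕1⊕1⊕1⊕0⊕1⊕0⊕1⊕0⊕0⊕1⊕1⊕0⊕0⊕1 = 0
s16: b16⊕b17⊕b18⊕b19⊕b20⊕b21⊕b22⊕b23⊕b24⊕b25⊕b26⊕b27⊕b28⊕b29⊕b30⊕b31 = 1⊕0⊕0⊕1⊕0⊕1⊕1⊕0⊕1⊕0⊕0⊕1⊕1⊕0⊕0⊕1 = 0
Syndrome (s16...s1) = 00111 → position 7.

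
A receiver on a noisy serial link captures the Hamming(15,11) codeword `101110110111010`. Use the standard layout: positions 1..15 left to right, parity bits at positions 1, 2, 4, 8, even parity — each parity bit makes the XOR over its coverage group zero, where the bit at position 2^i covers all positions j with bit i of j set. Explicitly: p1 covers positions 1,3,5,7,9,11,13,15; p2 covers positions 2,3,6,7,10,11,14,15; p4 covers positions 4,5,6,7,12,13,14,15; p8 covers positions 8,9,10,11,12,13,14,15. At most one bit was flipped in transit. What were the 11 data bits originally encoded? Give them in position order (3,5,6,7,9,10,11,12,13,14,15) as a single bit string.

s1: b1⊕b3⊕b5⊕b7⊕b9⊕b11⊕b13⊕b15 = 1⊕1⊕1⊕1⊕0⊕1⊕0⊕0 = 1
s2: b2⊕b3⊕b6⊕b7⊕b10⊕b11⊕b14⊕b15 = 0⊕1⊕0⊕1⊕1⊕1⊕1⊕0 = 1
s4: b4⊕b5⊕b6⊕b7⊕b12⊕b13⊕b14⊕b15 = 1⊕1⊕0⊕1⊕1⊕0⊕1⊕0 = 1
s8: b8⊕b9⊕b10⊕b11⊕b12⊕b13⊕b14⊕b15 = 1⊕0⊕1⊕1⊕1⊕0⊕1⊕0 = 1
Syndrome (s8...s1) = 1111 → position 15.
Flip bit 15: corrected codeword = 101110110111011
Data bits at positions 3,5,6,7,9,10,11,12,13,14,15: 11010111011

11010111011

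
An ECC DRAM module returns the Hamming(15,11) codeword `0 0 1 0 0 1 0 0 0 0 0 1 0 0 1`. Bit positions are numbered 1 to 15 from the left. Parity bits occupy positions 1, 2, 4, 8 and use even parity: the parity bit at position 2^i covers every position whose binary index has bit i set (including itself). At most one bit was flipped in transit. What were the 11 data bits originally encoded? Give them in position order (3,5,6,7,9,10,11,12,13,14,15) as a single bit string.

s1: b1⊕b3⊕b5⊕b7⊕b9⊕b11⊕b13⊕b15 = 0⊕1⊕0⊕0⊕0⊕0⊕0⊕1 = 0
s2: b2⊕b3⊕b6⊕b7⊕b10⊕b11⊕b14⊕b15 = 0⊕1⊕1⊕0⊕0⊕0⊕0⊕1 = 1
s4: b4⊕b5⊕b6⊕b7⊕b12⊕b13⊕b14⊕b15 = 0⊕0⊕1⊕0⊕1⊕0⊕0⊕1 = 1
s8: b8⊕b9⊕b10⊕b11⊕b12⊕b13⊕b14⊕b15 = 0⊕0⊕0⊕0⊕1⊕0⊕0⊕1 = 0
Syndrome (s8...s1) = 0110 → position 6.
Flip bit 6: corrected codeword = 001000000001001
Data bits at positions 3,5,6,7,9,10,11,12,13,14,15: 10000001001

10000001001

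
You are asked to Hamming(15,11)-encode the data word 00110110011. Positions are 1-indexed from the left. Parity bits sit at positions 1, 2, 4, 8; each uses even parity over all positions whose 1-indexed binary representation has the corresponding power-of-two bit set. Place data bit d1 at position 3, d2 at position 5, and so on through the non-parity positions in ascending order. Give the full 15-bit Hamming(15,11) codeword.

Place data bits at non-power-of-two positions: b3=0, b5=0, b6=1, b7=1, b9=0, b10=1, b11=1, b12=0, b13=0, b14=1, b15=1.
p1 = XOR of data positions {3,5,7,9,11,13,15} = 0⊕0⊕1⊕0⊕1⊕0⊕1 = 1
p2 = XOR of data positions {3,6,7,10,11,14,15} = 0⊕1⊕1⊕1⊕1⊕1⊕1 = 0
p4 = XOR of data positions {5,6,7,12,13,14,15} = 0⊕1⊕1⊕0⊕0⊕1⊕1 = 0
p8 = XOR of data positions {9,10,11,12,13,14,15} = 0⊕1⊕1⊕0⊕0⊕1⊕1 = 0
Codeword b1..b15 = 100001100110011

100001100110011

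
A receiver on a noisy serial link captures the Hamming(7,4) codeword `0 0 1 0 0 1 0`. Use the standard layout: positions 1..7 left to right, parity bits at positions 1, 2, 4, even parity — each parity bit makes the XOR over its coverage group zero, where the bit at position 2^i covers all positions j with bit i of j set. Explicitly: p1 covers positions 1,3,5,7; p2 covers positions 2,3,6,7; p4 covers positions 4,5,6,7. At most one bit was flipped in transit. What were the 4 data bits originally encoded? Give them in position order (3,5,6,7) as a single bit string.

s1: b1⊕b3⊕b5⊕b7 = 0⊕1⊕0⊕0 = 1
s2: b2⊕b3⊕b6⊕b7 = 0⊕1⊕1⊕0 = 0
s4: b4⊕b5⊕b6⊕b7 = 0⊕0⊕1⊕0 = 1
Syndrome (s4...s1) = 101 → position 5.
Flip bit 5: corrected codeword = 0010110
Data bits at positions 3,5,6,7: 1110

1110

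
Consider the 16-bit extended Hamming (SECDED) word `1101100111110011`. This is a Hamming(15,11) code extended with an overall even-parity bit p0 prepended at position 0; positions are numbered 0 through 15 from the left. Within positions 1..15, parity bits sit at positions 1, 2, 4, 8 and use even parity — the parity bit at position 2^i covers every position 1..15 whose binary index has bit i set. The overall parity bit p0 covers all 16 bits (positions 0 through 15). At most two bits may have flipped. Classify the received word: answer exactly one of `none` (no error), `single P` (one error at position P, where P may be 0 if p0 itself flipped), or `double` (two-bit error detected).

s1: b1⊕b3⊕b5⊕b7⊕b9⊕b11⊕b13⊕b15 = 1⊕1⊕0⊕1⊕1⊕1⊕0⊕1 = 0
s2: b2⊕b3⊕b6⊕b7⊕b10⊕b11⊕b14⊕b15 = 0⊕1⊕0⊕1⊕1⊕1⊕1⊕1 = 0
s4: b4⊕b5⊕b6⊕b7⊕b12⊕b13⊕b14⊕b15 = 1⊕0⊕0⊕1⊕0⊕0⊕1⊕1 = 0
s8: b8⊕b9⊕b10⊕b11⊕b12⊕b13⊕b14⊕b15 = 1⊕1⊕1⊕1⊕0⊕0⊕1⊕1 = 0
Syndrome (s8...s1) = 0000 → position 0 (no error).
Overall parity (XOR of all 16 bits, including p0): 1⊕1⊕0⊕1⊕1⊕0⊕0⊕1⊕1⊕1⊕1⊕1⊕0⊕0⊕1⊕1 = 1
Overall=1, syndrome position=0 → single-bit error at position 0.

single 0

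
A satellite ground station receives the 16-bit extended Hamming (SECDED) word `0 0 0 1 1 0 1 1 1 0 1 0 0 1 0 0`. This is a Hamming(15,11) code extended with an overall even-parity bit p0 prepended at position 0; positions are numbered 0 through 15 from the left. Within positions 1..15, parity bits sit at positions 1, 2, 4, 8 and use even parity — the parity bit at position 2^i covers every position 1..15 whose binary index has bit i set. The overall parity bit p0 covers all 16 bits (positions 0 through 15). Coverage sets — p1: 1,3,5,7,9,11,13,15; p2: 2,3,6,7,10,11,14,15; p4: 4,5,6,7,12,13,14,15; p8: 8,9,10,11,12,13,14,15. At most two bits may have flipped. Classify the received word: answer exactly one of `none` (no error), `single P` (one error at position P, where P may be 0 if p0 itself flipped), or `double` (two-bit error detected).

single 9

s1: b1⊕b3⊕b5⊕b7⊕b9⊕b11⊕b13⊕b15 = 0⊕1⊕0⊕1⊕0⊕0⊕1⊕0 = 1
s2: b2⊕b3⊕b6⊕b7⊕b10⊕b11⊕b14⊕b15 = 0⊕1⊕1⊕1⊕1⊕0⊕0⊕0 = 0
s4: b4⊕b5⊕b6⊕b7⊕b12⊕b13⊕b14⊕b15 = 1⊕0⊕1⊕1⊕0⊕1⊕0⊕0 = 0
s8: b8⊕b9⊕b10⊕b11⊕b12⊕b13⊕b14⊕b15 = 1⊕0⊕1⊕0⊕0⊕1⊕0⊕0 = 1
Syndrome (s8...s1) = 1001 → position 9.
Overall parity (XOR of all 16 bits, including p0): 0⊕0⊕0⊕1⊕1⊕0⊕1⊕1⊕1⊕0⊕1⊕0⊕0⊕1⊕0⊕0 = 1
Overall=1, syndrome position=9 → single-bit error at position 9.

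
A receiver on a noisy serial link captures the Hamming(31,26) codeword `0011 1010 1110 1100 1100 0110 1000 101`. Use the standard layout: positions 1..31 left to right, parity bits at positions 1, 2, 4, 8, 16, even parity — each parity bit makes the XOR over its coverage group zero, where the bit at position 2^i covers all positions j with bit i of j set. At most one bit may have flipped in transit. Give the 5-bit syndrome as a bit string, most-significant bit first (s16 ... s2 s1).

10111

s1: b1⊕b3⊕b5⊕b7⊕b9⊕b11⊕b13⊕b15⊕b17⊕b19⊕b21⊕b23⊕b25⊕b27⊕b29⊕b31 = 0⊕1⊕1⊕1⊕1⊕1⊕1⊕0⊕1⊕0⊕0⊕1⊕1⊕0⊕1⊕1 = 1
s2: b2⊕b3⊕b6⊕b7⊕b10⊕b11⊕b14⊕b15⊕b18⊕b19⊕b22⊕b23⊕b26⊕b27⊕b30⊕b31 = 0⊕1⊕0⊕1⊕1⊕1⊕1⊕0⊕1⊕0⊕1⊕1⊕0⊕0⊕0⊕1 = 1
s4: b4⊕b5⊕b6⊕b7⊕b12⊕b13⊕b14⊕b15⊕b20⊕b21⊕b22⊕b23⊕b28⊕b29⊕b30⊕b31 = 1⊕1⊕0⊕1⊕0⊕1⊕1⊕0⊕0⊕0⊕1⊕1⊕0⊕1⊕0⊕1 = 1
s8: b8⊕b9⊕b10⊕b11⊕b12⊕b13⊕b14⊕b15⊕b24⊕b25⊕b26⊕b27⊕b28⊕b29⊕b30⊕b31 = 0⊕1⊕1⊕1⊕0⊕1⊕1⊕0⊕0⊕1⊕0⊕0⊕0⊕1⊕0⊕1 = 0
s16: b16⊕b17⊕b18⊕b19⊕b20⊕b21⊕b22⊕b23⊕b24⊕b25⊕b26⊕b27⊕b28⊕b29⊕b30⊕b31 = 0⊕1⊕1⊕0⊕0⊕0⊕1⊕1⊕0⊕1⊕0⊕0⊕0⊕1⊕0⊕1 = 1
Syndrome (s16...s1) = 10111 → position 23.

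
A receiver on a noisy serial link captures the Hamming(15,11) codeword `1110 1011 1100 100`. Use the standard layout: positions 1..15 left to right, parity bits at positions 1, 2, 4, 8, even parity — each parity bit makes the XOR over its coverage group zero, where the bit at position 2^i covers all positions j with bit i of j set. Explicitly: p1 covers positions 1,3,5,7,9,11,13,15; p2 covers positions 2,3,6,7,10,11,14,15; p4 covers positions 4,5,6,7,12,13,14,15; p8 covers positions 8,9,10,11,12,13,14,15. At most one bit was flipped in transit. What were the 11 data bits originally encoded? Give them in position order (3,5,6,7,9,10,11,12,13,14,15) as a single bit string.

11011100100

s1: b1⊕b3⊕b5⊕b7⊕b9⊕b11⊕b13⊕b15 = 1⊕1⊕1⊕1⊕1⊕0⊕1⊕0 = 0
s2: b2⊕b3⊕b6⊕b7⊕b10⊕b11⊕b14⊕b15 = 1⊕1⊕0⊕1⊕1⊕0⊕0⊕0 = 0
s4: b4⊕b5⊕b6⊕b7⊕b12⊕b13⊕b14⊕b15 = 0⊕1⊕0⊕1⊕0⊕1⊕0⊕0 = 1
s8: b8⊕b9⊕b10⊕b11⊕b12⊕b13⊕b14⊕b15 = 1⊕1⊕1⊕0⊕0⊕1⊕0⊕0 = 0
Syndrome (s8...s1) = 0100 → position 4.
Flip bit 4: corrected codeword = 111110111100100
Data bits at positions 3,5,6,7,9,10,11,12,13,14,15: 11011100100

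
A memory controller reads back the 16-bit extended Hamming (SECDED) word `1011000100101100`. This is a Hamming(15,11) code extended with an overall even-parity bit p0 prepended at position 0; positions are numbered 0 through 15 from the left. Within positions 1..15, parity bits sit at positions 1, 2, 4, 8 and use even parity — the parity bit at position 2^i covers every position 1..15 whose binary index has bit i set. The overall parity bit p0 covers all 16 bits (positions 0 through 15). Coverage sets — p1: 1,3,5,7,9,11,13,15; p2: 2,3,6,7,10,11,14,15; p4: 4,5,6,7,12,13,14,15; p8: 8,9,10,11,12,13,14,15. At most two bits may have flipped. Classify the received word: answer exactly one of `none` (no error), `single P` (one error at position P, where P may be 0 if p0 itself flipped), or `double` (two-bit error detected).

single 13

s1: b1⊕b3⊕b5⊕b7⊕b9⊕b11⊕b13⊕b15 = 0⊕1⊕0⊕1⊕0⊕0⊕1⊕0 = 1
s2: b2⊕b3⊕b6⊕b7⊕b10⊕b11⊕b14⊕b15 = 1⊕1⊕0⊕1⊕1⊕0⊕0⊕0 = 0
s4: b4⊕b5⊕b6⊕b7⊕b12⊕b13⊕b14⊕b15 = 0⊕0⊕0⊕1⊕1⊕1⊕0⊕0 = 1
s8: b8⊕b9⊕b10⊕b11⊕b12⊕b13⊕b14⊕b15 = 0⊕0⊕1⊕0⊕1⊕1⊕0⊕0 = 1
Syndrome (s8...s1) = 1101 → position 13.
Overall parity (XOR of all 16 bits, including p0): 1⊕0⊕1⊕1⊕0⊕0⊕0⊕1⊕0⊕0⊕1⊕0⊕1⊕1⊕0⊕0 = 1
Overall=1, syndrome position=13 → single-bit error at position 13.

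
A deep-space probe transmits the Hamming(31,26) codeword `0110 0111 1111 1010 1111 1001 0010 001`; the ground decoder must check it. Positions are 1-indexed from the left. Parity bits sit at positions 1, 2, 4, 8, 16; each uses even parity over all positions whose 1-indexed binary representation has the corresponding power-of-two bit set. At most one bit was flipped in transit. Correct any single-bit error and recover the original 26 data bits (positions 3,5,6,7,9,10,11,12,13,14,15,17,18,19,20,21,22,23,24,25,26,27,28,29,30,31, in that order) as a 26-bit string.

00111111101111110010010001

s1: b1⊕b3⊕b5⊕b7⊕b9⊕b11⊕b13⊕b15⊕b17⊕b19⊕b21⊕b23⊕b25⊕b27⊕b29⊕b31 = 0⊕1⊕0⊕1⊕1⊕1⊕1⊕1⊕1⊕1⊕1⊕0⊕0⊕1⊕0⊕1 = 1
s2: b2⊕b3⊕b6⊕b7⊕b10⊕b11⊕b14⊕b15⊕b18⊕b19⊕b22⊕b23⊕b26⊕b27⊕b30⊕b31 = 1⊕1⊕1⊕1⊕1⊕1⊕0⊕1⊕1⊕1⊕0⊕0⊕0⊕1⊕0⊕1 = 1
s4: b4⊕b5⊕b6⊕b7⊕b12⊕b13⊕b14⊕b15⊕b20⊕b21⊕b22⊕b23⊕b28⊕b29⊕b30⊕b31 = 0⊕0⊕1⊕1⊕1⊕1⊕0⊕1⊕1⊕1⊕0⊕0⊕0⊕0⊕0⊕1 = 0
s8: b8⊕b9⊕b10⊕b11⊕b12⊕b13⊕b14⊕b15⊕b24⊕b25⊕b26⊕b27⊕b28⊕b29⊕b30⊕b31 = 1⊕1⊕1⊕1⊕1⊕1⊕0⊕1⊕1⊕0⊕0⊕1⊕0⊕0⊕0⊕1 = 0
s16: b16⊕b17⊕b18⊕b19⊕b20⊕b21⊕b22⊕b23⊕b24⊕b25⊕b26⊕b27⊕b28⊕b29⊕b30⊕b31 = 0⊕1⊕1⊕1⊕1⊕1⊕0⊕0⊕1⊕0⊕0⊕1⊕0⊕0⊕0⊕1 = 0
Syndrome (s16...s1) = 00011 → position 3.
Flip bit 3: corrected codeword = 0100011111111010111110010010001
Data bits at positions 3,5,6,7,9,10,11,12,13,14,15,17,18,19,20,21,22,23,24,25,26,27,28,29,30,31: 00111111101111110010010001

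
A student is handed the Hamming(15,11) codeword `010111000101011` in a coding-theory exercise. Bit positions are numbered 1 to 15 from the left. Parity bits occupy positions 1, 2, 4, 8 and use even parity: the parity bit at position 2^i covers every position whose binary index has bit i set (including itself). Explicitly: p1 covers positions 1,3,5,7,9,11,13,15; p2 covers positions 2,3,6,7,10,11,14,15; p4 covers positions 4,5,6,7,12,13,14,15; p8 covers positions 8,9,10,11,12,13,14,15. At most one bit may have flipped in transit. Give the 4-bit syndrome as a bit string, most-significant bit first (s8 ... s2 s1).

0010

s1: b1⊕b3⊕b5⊕b7⊕b9⊕b11⊕b13⊕b15 = 0⊕0⊕1⊕0⊕0⊕0⊕0⊕1 = 0
s2: b2⊕b3⊕b6⊕b7⊕b10⊕b11⊕b14⊕b15 = 1⊕0⊕1⊕0⊕1⊕0⊕1⊕1 = 1
s4: b4⊕b5⊕b6⊕b7⊕b12⊕b13⊕b14⊕b15 = 1⊕1⊕1⊕0⊕1⊕0⊕1⊕1 = 0
s8: b8⊕b9⊕b10⊕b11⊕b12⊕b13⊕b14⊕b15 = 0⊕0⊕1⊕0⊕1⊕0⊕1⊕1 = 0
Syndrome (s8...s1) = 0010 → position 2.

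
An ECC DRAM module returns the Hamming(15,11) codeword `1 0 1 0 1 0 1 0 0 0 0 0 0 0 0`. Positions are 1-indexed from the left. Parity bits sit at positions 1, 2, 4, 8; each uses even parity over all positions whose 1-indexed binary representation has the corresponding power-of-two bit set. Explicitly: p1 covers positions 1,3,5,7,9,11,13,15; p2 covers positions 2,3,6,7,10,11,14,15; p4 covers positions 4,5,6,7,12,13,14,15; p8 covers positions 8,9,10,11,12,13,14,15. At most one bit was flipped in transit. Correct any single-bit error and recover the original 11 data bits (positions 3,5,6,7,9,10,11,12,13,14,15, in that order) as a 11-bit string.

11010000000

s1: b1⊕b3⊕b5⊕b7⊕b9⊕b11⊕b13⊕b15 = 1⊕1⊕1⊕1⊕0⊕0⊕0⊕0 = 0
s2: b2⊕b3⊕b6⊕b7⊕b10⊕b11⊕b14⊕b15 = 0⊕1⊕0⊕1⊕0⊕0⊕0⊕0 = 0
s4: b4⊕b5⊕b6⊕b7⊕b12⊕b13⊕b14⊕b15 = 0⊕1⊕0⊕1⊕0⊕0⊕0⊕0 = 0
s8: b8⊕b9⊕b10⊕b11⊕b12⊕b13⊕b14⊕b15 = 0⊕0⊕0⊕0⊕0⊕0⊕0⊕0 = 0
Syndrome (s8...s1) = 0000 → position 0 (no error).
No correction needed.
Data bits at positions 3,5,6,7,9,10,11,12,13,14,15: 11010000000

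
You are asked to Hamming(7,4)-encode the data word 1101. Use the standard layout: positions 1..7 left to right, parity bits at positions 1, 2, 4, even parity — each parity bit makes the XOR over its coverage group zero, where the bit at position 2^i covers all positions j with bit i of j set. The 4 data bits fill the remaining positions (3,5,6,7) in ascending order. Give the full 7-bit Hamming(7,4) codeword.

Place data bits at non-power-of-two positions: b3=1, b5=1, b6=0, b7=1.
p1 = XOR of data positions {3,5,7} = 1⊕1⊕1 = 1
p2 = XOR of data positions {3,6,7} = 1⊕0⊕1 = 0
p4 = XOR of data positions {5,6,7} = 1⊕0⊕1 = 0
Codeword b1..b7 = 1010101

1010101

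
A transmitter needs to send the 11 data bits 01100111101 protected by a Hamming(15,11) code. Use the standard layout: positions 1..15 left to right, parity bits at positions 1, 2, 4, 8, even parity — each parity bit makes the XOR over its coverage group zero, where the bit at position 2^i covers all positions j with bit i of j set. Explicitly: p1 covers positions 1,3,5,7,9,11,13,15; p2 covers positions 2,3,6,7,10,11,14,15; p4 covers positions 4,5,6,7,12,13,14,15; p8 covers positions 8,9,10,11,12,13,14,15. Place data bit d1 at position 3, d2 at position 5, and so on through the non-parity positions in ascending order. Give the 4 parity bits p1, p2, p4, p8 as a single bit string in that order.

0011

Place data bits at non-power-of-two positions: b3=0, b5=1, b6=1, b7=0, b9=0, b10=1, b11=1, b12=1, b13=1, b14=0, b15=1.
p1 = XOR of data positions {3,5,7,9,11,13,15} = 0⊕1⊕0⊕0⊕1⊕1⊕1 = 0
p2 = XOR of data positions {3,6,7,10,11,14,15} = 0⊕1⊕0⊕1⊕1⊕0⊕1 = 0
p4 = XOR of data positions {5,6,7,12,13,14,15} = 1⊕1⊕0⊕1⊕1⊕0⊕1 = 1
p8 = XOR of data positions {9,10,11,12,13,14,15} = 0⊕1⊕1⊕1⊕1⊕0⊕1 = 1
Parity bits p1,p2,p4,p8 = 0011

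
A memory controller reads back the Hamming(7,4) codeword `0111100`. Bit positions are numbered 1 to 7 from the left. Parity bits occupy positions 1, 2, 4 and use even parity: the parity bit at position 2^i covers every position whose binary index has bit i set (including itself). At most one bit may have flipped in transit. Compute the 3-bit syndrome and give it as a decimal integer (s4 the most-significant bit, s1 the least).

s1: b1⊕b3⊕b5⊕b7 = 0⊕1⊕1⊕0 = 0
s2: b2⊕b3⊕b6⊕b7 = 1⊕1⊕0⊕0 = 0
s4: b4⊕b5⊕b6⊕b7 = 1⊕1⊕0⊕0 = 0
Syndrome (s4...s1) = 000 → position 0 (no error).

0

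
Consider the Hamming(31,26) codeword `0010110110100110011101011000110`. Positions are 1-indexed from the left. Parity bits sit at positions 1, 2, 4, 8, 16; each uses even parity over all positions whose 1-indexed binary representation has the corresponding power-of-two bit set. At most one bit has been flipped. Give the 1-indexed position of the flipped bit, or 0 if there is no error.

10

s1: b1⊕b3⊕b5⊕b7⊕b9⊕b11⊕b13⊕b15⊕b17⊕b19⊕b21⊕b23⊕b25⊕b27⊕b29⊕b31 = 0⊕1⊕1⊕0⊕1⊕1⊕0⊕1⊕0⊕1⊕0⊕0⊕1⊕0⊕1⊕0 = 0
s2: b2⊕b3⊕b6⊕b7⊕b10⊕b11⊕b14⊕b15⊕b18⊕b19⊕b22⊕b23⊕b26⊕b27⊕b30⊕b31 = 0⊕1⊕1⊕0⊕0⊕1⊕1⊕1⊕1⊕1⊕1⊕0⊕0⊕0⊕1⊕0 = 1
s4: b4⊕b5⊕b6⊕b7⊕b12⊕b13⊕b14⊕b15⊕b20⊕b21⊕b22⊕b23⊕b28⊕b29⊕b30⊕b31 = 0⊕1⊕1⊕0⊕0⊕0⊕1⊕1⊕1⊕0⊕1⊕0⊕0⊕1⊕1⊕0 = 0
s8: b8⊕b9⊕b10⊕b11⊕b12⊕b13⊕b14⊕b15⊕b24⊕b25⊕b26⊕b27⊕b28⊕b29⊕b30⊕b31 = 1⊕1⊕0⊕1⊕0⊕0⊕1⊕1⊕1⊕1⊕0⊕0⊕0⊕1⊕1⊕0 = 1
s16: b16⊕b17⊕b18⊕b19⊕b20⊕b21⊕b22⊕b23⊕b24⊕b25⊕b26⊕b27⊕b28⊕b29⊕b30⊕b31 = 0⊕0⊕1⊕1⊕1⊕0⊕1⊕0⊕1⊕1⊕0⊕0⊕0⊕1⊕1⊕0 = 0
Syndrome (s16...s1) = 01010 → position 10.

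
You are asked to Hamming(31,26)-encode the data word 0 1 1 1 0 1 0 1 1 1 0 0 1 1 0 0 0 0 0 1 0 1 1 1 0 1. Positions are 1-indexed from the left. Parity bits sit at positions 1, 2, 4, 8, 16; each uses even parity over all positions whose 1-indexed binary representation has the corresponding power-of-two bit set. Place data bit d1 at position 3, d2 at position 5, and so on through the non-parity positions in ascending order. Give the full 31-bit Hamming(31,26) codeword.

Place data bits at non-power-of-two positions: b3=0, b5=1, b6=1, b7=1, b9=0, b10=1, b11=0, b12=1, b13=1, b14=1, b15=0, b17=0, b18=1, b19=1, b20=0, b21=0, b22=0, b23=0, b24=0, b25=1, b26=0, b27=1, b28=1, b29=1, b30=0, b31=1.
p1 = XOR of data positions {3,5,7,9,11,13,15,17,19,21,23,25,27,29,31} = 0⊕1⊕1⊕0⊕0⊕1⊕0⊕0⊕1⊕0⊕0⊕1⊕1⊕1⊕1 = 0
p2 = XOR of data positions {3,6,7,10,11,14,15,18,19,22,23,26,27,30,31} = 0⊕1⊕1⊕1⊕0⊕1⊕0⊕1⊕1⊕0⊕0⊕0⊕1⊕0⊕1 = 0
p4 = XOR of data positions {5,6,7,12,13,14,15,20,21,22,23,28,29,30,31} = 1⊕1⊕1⊕1⊕1⊕1⊕0⊕0⊕0⊕0⊕0⊕1⊕1⊕0⊕1 = 1
p8 = XOR of data positions {9,10,11,12,13,14,15,24,25,26,27,28,29,30,31} = 0⊕1⊕0⊕1⊕1⊕1⊕0⊕0⊕1⊕0⊕1⊕1⊕1⊕0⊕1 = 1
p16 = XOR of data positions {17,18,19,20,21,22,23,24,25,26,27,28,29,30,31} = 0⊕1⊕1⊕0⊕0⊕0⊕0⊕0⊕1⊕0⊕1⊕1⊕1⊕0⊕1 = 1
Codeword b1..b31 = 0001111101011101011000001011101

0001111101011101011000001011101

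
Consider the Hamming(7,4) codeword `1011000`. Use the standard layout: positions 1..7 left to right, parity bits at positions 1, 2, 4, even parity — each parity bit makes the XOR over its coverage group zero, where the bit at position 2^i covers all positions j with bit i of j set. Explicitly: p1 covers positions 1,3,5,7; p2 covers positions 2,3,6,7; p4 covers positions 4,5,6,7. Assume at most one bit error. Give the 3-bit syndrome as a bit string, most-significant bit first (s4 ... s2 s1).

s1: b1⊕b3⊕b5⊕b7 = 1⊕1⊕0⊕0 = 0
s2: b2⊕b3⊕b6⊕b7 = 0⊕1⊕0⊕0 = 1
s4: b4⊕b5⊕b6⊕b7 = 1⊕0⊕0⊕0 = 1
Syndrome (s4...s1) = 110 → position 6.

110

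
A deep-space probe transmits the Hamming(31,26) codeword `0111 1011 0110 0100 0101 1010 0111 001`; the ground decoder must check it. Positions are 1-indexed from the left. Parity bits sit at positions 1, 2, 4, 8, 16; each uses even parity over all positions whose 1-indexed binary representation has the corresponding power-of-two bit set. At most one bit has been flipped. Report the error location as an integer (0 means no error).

s1: b1⊕b3⊕b5⊕b7⊕b9⊕b11⊕b13⊕b15⊕b17⊕b19⊕b21⊕b23⊕b25⊕b27⊕b29⊕b31 = 0⊕1⊕1⊕1⊕0⊕1⊕0⊕0⊕0⊕0⊕1⊕1⊕0⊕1⊕0⊕1 = 0
s2: b2⊕b3⊕b6⊕b7⊕b10⊕b11⊕b14⊕b15⊕b18⊕b19⊕b22⊕b23⊕b26⊕b27⊕b30⊕b31 = 1⊕1⊕0⊕1⊕1⊕1⊕1⊕0⊕1⊕0⊕0⊕1⊕1⊕1⊕0⊕1 = 1
s4: b4⊕b5⊕b6⊕b7⊕b12⊕b13⊕b14⊕b15⊕b20⊕b21⊕b22⊕b23⊕b28⊕b29⊕b30⊕b31 = 1⊕1⊕0⊕1⊕0⊕0⊕1⊕0⊕1⊕1⊕0⊕1⊕1⊕0⊕0⊕1 = 1
s8: b8⊕b9⊕b10⊕b11⊕b12⊕b13⊕b14⊕b15⊕b24⊕b25⊕b26⊕b27⊕b28⊕b29⊕b30⊕b31 = 1⊕0⊕1⊕1⊕0⊕0⊕1⊕0⊕0⊕0⊕1⊕1⊕1⊕0⊕0⊕1 = 0
s16: b16⊕b17⊕b18⊕b19⊕b20⊕b21⊕b22⊕b23⊕b24⊕b25⊕b26⊕b27⊕b28⊕b29⊕b30⊕b31 = 0⊕0⊕1⊕0⊕1⊕1⊕0⊕1⊕0⊕0⊕1⊕1⊕1⊕0⊕0⊕1 = 0
Syndrome (s16...s1) = 00110 → position 6.

6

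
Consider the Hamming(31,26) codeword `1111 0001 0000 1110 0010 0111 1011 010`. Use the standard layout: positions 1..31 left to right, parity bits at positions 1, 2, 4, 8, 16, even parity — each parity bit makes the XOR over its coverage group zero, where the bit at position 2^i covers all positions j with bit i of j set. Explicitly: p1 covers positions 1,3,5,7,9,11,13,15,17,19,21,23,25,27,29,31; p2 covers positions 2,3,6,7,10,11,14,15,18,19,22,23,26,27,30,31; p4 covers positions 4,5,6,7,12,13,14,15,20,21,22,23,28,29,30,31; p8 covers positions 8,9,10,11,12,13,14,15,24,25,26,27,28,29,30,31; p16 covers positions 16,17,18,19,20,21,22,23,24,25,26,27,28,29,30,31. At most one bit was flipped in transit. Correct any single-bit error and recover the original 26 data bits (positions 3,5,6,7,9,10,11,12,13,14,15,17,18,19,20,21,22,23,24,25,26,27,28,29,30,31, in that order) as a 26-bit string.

10000100111001001111011010

s1: b1⊕b3⊕b5⊕b7⊕b9⊕b11⊕b13⊕b15⊕b17⊕b19⊕b21⊕b23⊕b25⊕b27⊕b29⊕b31 = 1⊕1⊕0⊕0⊕0⊕0⊕1⊕1⊕0⊕1⊕0⊕1⊕1⊕1⊕0⊕0 = 0
s2: b2⊕b3⊕b6⊕b7⊕b10⊕b11⊕b14⊕b15⊕b18⊕b19⊕b22⊕b23⊕b26⊕b27⊕b30⊕b31 = 1⊕1⊕0⊕0⊕0⊕0⊕1⊕1⊕0⊕1⊕1⊕1⊕0⊕1⊕1⊕0 = 1
s4: b4⊕b5⊕b6⊕b7⊕b12⊕b13⊕b14⊕b15⊕b20⊕b21⊕b22⊕b23⊕b28⊕b29⊕b30⊕b31 = 1⊕0⊕0⊕0⊕0⊕1⊕1⊕1⊕0⊕0⊕1⊕1⊕1⊕0⊕1⊕0 = 0
s8: b8⊕b9⊕b10⊕b11⊕b12⊕b13⊕b14⊕b15⊕b24⊕b25⊕b26⊕b27⊕b28⊕b29⊕b30⊕b31 = 1⊕0⊕0⊕0⊕0⊕1⊕1⊕1⊕1⊕1⊕0⊕1⊕1⊕0⊕1⊕0 = 1
s16: b16⊕b17⊕b18⊕b19⊕b20⊕b21⊕b22⊕b23⊕b24⊕b25⊕b26⊕b27⊕b28⊕b29⊕b30⊕b31 = 0⊕0⊕0⊕1⊕0⊕0⊕1⊕1⊕1⊕1⊕0⊕1⊕1⊕0⊕1⊕0 = 0
Syndrome (s16...s1) = 01010 → position 10.
Flip bit 10: corrected codeword = 1111000101001110001001111011010
Data bits at positions 3,5,6,7,9,10,11,12,13,14,15,17,18,19,20,21,22,23,24,25,26,27,28,29,30,31: 10000100111001001111011010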